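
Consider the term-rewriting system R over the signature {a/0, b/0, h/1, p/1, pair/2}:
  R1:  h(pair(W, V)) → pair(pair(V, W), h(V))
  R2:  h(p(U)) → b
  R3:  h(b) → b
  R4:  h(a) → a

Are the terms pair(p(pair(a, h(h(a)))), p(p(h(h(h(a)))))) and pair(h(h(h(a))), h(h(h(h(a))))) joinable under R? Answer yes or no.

Reduce t₁ = pair(p(pair(a, h(h(a)))), p(p(h(h(h(a)))))):
1. pair(p(pair(a, h(h(a)))), p(p(h(h(h(a))))))  →  pair(p(pair(a, h(a))), p(p(h(h(h(a))))))   [R4 at 1.1.2.1]
2. pair(p(pair(a, h(a))), p(p(h(h(h(a))))))  →  pair(p(pair(a, a)), p(p(h(h(h(a))))))   [R4 at 1.1.2]
3. pair(p(pair(a, a)), p(p(h(h(h(a))))))  →  pair(p(pair(a, a)), p(p(h(h(a)))))   [R4 at 2.1.1.1.1]
4. pair(p(pair(a, a)), p(p(h(h(a)))))  →  pair(p(pair(a, a)), p(p(h(a))))   [R4 at 2.1.1.1]
5. pair(p(pair(a, a)), p(p(h(a))))  →  pair(p(pair(a, a)), p(p(a)))   [R4 at 2.1.1]

Reduce t₂ = pair(h(h(h(a))), h(h(h(h(a))))):
1. pair(h(h(h(a))), h(h(h(h(a)))))  →  pair(h(h(a)), h(h(h(h(a)))))   [R4 at 1.1.1]
2. pair(h(h(a)), h(h(h(h(a)))))  →  pair(h(a), h(h(h(h(a)))))   [R4 at 1.1]
3. pair(h(a), h(h(h(h(a)))))  →  pair(a, h(h(h(h(a)))))   [R4 at 1]
4. pair(a, h(h(h(h(a)))))  →  pair(a, h(h(h(a))))   [R4 at 2.1.1.1]
5. pair(a, h(h(h(a))))  →  pair(a, h(h(a)))   [R4 at 2.1.1]
6. pair(a, h(h(a)))  →  pair(a, h(a))   [R4 at 2.1]
7. pair(a, h(a))  →  pair(a, a)   [R4 at 2]

no — NF(t₁) = pair(p(pair(a, a)), p(p(a))), NF(t₂) = pair(a, a)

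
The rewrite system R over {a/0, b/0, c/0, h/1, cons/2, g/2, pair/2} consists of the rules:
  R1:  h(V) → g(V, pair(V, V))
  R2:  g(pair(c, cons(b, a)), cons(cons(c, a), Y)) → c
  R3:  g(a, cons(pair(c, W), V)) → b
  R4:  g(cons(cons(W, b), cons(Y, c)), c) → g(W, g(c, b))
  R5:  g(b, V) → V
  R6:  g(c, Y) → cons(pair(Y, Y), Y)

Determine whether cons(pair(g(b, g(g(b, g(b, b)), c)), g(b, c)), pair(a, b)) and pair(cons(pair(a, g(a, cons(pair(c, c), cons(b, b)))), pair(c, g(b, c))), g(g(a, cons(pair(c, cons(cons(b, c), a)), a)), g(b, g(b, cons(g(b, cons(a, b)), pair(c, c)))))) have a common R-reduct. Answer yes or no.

no — NF(t₁) = cons(pair(c, c), pair(a, b)), NF(t₂) = pair(cons(pair(a, b), pair(c, c)), cons(cons(a, b), pair(c, c)))

Reduce t₁ = cons(pair(g(b, g(g(b, g(b, b)), c)), g(b, c)), pair(a, b)):
1. cons(pair(g(b, g(g(b, g(b, b)), c)), g(b, c)), pair(a, b))  →  cons(pair(g(g(b, g(b, b)), c), g(b, c)), pair(a, b))   [R5 at 1.1]
2. cons(pair(g(g(b, g(b, b)), c), g(b, c)), pair(a, b))  →  cons(pair(g(g(b, b), c), g(b, c)), pair(a, b))   [R5 at 1.1.1]
3. cons(pair(g(g(b, b), c), g(b, c)), pair(a, b))  →  cons(pair(g(b, c), g(b, c)), pair(a, b))   [R5 at 1.1.1]
4. cons(pair(g(b, c), g(b, c)), pair(a, b))  →  cons(pair(c, g(b, c)), pair(a, b))   [R5 at 1.1]
5. cons(pair(c, g(b, c)), pair(a, b))  →  cons(pair(c, c), pair(a, b))   [R5 at 1.2]

Reduce t₂ = pair(cons(pair(a, g(a, cons(pair(c, c), cons(b, b)))), pair(c, g(b, c))), g(g(a, cons(pair(c, cons(cons(b, c), a)), a)), g(b, g(b, cons(g(b, cons(a, b)), pair(c, c)))))):
1. pair(cons(pair(a, g(a, cons(pair(c, c), cons(b, b)))), pair(c, g(b, c))), g(g(a, cons(pair(c, cons(cons(b, c), a)), a)), g(b, g(b, cons(g(b, cons(a, b)), pair(c, c))))))  →  pair(cons(pair(a, b), pair(c, g(b, c))), g(g(a, cons(pair(c, cons(cons(b, c), a)), a)), g(b, g(b, cons(g(b, cons(a, b)), pair(c, c))))))   [R3 at 1.1.2]
2. pair(cons(pair(a, b), pair(c, g(b, c))), g(g(a, cons(pair(c, cons(cons(b, c), a)), a)), g(b, g(b, cons(g(b, cons(a, b)), pair(c, c))))))  →  pair(cons(pair(a, b), pair(c, c)), g(g(a, cons(pair(c, cons(cons(b, c), a)), a)), g(b, g(b, cons(g(b, cons(a, b)), pair(c, c))))))   [R5 at 1.2.2]
3. pair(cons(pair(a, b), pair(c, c)), g(g(a, cons(pair(c, cons(cons(b, c), a)), a)), g(b, g(b, cons(g(b, cons(a, b)), pair(c, c))))))  →  pair(cons(pair(a, b), pair(c, c)), g(b, g(b, g(b, cons(g(b, cons(a, b)), pair(c, c))))))   [R3 at 2.1]
4. pair(cons(pair(a, b), pair(c, c)), g(b, g(b, g(b, cons(g(b, cons(a, b)), pair(c, c))))))  →  pair(cons(pair(a, b), pair(c, c)), g(b, g(b, cons(g(b, cons(a, b)), pair(c, c)))))   [R5 at 2]
5. pair(cons(pair(a, b), pair(c, c)), g(b, g(b, cons(g(b, cons(a, b)), pair(c, c)))))  →  pair(cons(pair(a, b), pair(c, c)), g(b, cons(g(b, cons(a, b)), pair(c, c))))   [R5 at 2]
6. pair(cons(pair(a, b), pair(c, c)), g(b, cons(g(b, cons(a, b)), pair(c, c))))  →  pair(cons(pair(a, b), pair(c, c)), cons(g(b, cons(a, b)), pair(c, c)))   [R5 at 2]
7. pair(cons(pair(a, b), pair(c, c)), cons(g(b, cons(a, b)), pair(c, c)))  →  pair(cons(pair(a, b), pair(c, c)), cons(cons(a, b), pair(c, c)))   [R5 at 2.1]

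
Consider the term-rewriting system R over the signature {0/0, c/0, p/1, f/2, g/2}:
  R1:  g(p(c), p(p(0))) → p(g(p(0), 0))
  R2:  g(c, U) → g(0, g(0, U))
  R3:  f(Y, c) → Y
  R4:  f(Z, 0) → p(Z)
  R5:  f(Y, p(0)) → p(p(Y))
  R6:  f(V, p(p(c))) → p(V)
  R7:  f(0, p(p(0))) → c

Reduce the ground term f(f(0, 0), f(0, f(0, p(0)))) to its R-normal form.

1. f(f(0, 0), f(0, f(0, p(0))))  →  f(p(0), f(0, f(0, p(0))))   [R4 at 1]
2. f(p(0), f(0, f(0, p(0))))  →  f(p(0), f(0, p(p(0))))   [R5 at 2.2]
3. f(p(0), f(0, p(p(0))))  →  f(p(0), c)   [R7 at 2]
4. f(p(0), c)  →  p(0)   [R3 at ε]

p(0)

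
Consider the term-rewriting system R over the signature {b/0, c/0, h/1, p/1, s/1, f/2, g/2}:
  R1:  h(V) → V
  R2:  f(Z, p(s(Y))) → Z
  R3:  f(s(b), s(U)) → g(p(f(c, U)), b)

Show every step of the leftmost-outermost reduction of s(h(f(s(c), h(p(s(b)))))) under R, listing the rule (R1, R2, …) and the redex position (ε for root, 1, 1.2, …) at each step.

s(s(c))

1. s(h(f(s(c), h(p(s(b))))))  →  s(f(s(c), h(p(s(b)))))   [R1 at 1]
2. s(f(s(c), h(p(s(b)))))  →  s(f(s(c), p(s(b))))   [R1 at 1.2]
3. s(f(s(c), p(s(b))))  →  s(s(c))   [R2 at 1]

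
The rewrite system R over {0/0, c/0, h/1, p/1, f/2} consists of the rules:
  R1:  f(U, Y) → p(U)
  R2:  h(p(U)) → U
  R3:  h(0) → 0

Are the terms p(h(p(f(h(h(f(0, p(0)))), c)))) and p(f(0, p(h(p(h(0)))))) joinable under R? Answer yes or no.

Reduce t₁ = p(h(p(f(h(h(f(0, p(0)))), c)))):
1. p(h(p(f(h(h(f(0, p(0)))), c))))  →  p(f(h(h(f(0, p(0)))), c))   [R2 at 1]
2. p(f(h(h(f(0, p(0)))), c))  →  p(p(h(h(f(0, p(0))))))   [R1 at 1]
3. p(p(h(h(f(0, p(0))))))  →  p(p(h(h(p(0)))))   [R1 at 1.1.1.1]
4. p(p(h(h(p(0)))))  →  p(p(h(0)))   [R2 at 1.1.1]
5. p(p(h(0)))  →  p(p(0))   [R3 at 1.1]

Reduce t₂ = p(f(0, p(h(p(h(0)))))):
1. p(f(0, p(h(p(h(0))))))  →  p(p(0))   [R1 at 1]

yes — NF(t₁) = p(p(0)), NF(t₂) = p(p(0))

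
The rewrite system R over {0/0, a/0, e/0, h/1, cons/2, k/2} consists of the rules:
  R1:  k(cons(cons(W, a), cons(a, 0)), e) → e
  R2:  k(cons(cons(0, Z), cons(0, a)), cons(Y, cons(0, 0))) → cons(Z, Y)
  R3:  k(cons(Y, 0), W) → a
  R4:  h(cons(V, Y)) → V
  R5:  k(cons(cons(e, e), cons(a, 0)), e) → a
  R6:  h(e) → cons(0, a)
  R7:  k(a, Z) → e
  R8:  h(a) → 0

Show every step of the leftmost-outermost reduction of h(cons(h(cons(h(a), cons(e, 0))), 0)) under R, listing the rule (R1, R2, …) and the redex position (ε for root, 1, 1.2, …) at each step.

1. h(cons(h(cons(h(a), cons(e, 0))), 0))  →  h(cons(h(a), cons(e, 0)))   [R4 at ε]
2. h(cons(h(a), cons(e, 0)))  →  h(a)   [R4 at ε]
3. h(a)  →  0   [R8 at ε]

0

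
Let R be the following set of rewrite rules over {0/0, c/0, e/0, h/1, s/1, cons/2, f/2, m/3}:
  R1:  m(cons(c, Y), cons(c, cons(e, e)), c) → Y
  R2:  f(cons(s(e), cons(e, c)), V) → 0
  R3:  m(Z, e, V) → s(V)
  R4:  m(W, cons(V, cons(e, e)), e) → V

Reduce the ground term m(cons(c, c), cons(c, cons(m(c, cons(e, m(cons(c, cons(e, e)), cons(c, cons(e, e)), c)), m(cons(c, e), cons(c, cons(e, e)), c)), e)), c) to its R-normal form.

c

1. m(cons(c, c), cons(c, cons(m(c, cons(e, m(cons(c, cons(e, e)), cons(c, cons(e, e)), c)), m(cons(c, e), cons(c, cons(e, e)), c)), e)), c)  →  m(cons(c, c), cons(c, cons(m(c, cons(e, cons(e, e)), m(cons(c, e), cons(c, cons(e, e)), c)), e)), c)   [R1 at 2.2.1.2.2]
2. m(cons(c, c), cons(c, cons(m(c, cons(e, cons(e, e)), m(cons(c, e), cons(c, cons(e, e)), c)), e)), c)  →  m(cons(c, c), cons(c, cons(m(c, cons(e, cons(e, e)), e), e)), c)   [R1 at 2.2.1.3]
3. m(cons(c, c), cons(c, cons(m(c, cons(e, cons(e, e)), e), e)), c)  →  m(cons(c, c), cons(c, cons(e, e)), c)   [R4 at 2.2.1]
4. m(cons(c, c), cons(c, cons(e, e)), c)  →  c   [R1 at ε]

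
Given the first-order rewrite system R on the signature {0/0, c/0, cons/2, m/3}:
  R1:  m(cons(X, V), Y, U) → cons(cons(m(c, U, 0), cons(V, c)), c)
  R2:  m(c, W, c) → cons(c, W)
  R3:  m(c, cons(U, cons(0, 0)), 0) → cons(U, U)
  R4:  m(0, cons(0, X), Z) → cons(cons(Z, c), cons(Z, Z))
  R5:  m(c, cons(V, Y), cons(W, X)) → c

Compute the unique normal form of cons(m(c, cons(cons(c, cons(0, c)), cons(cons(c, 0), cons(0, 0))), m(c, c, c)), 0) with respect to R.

1. cons(m(c, cons(cons(c, cons(0, c)), cons(cons(c, 0), cons(0, 0))), m(c, c, c)), 0)  →  cons(m(c, cons(cons(c, cons(0, c)), cons(cons(c, 0), cons(0, 0))), cons(c, c)), 0)   [R2 at 1.3]
2. cons(m(c, cons(cons(c, cons(0, c)), cons(cons(c, 0), cons(0, 0))), cons(c, c)), 0)  →  cons(c, 0)   [R5 at 1]

cons(c, 0)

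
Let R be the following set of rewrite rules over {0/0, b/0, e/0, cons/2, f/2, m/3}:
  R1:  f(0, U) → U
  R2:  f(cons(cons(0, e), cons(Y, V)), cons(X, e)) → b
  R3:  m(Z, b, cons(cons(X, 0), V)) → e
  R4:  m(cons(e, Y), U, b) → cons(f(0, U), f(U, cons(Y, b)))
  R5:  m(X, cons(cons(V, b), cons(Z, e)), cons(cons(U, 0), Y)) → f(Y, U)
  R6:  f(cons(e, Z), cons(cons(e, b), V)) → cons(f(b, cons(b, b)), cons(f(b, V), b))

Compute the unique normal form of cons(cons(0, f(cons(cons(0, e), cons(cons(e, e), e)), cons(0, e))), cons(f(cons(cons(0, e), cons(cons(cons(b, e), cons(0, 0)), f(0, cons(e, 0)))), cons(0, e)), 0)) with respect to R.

cons(cons(0, b), cons(b, 0))

1. cons(cons(0, f(cons(cons(0, e), cons(cons(e, e), e)), cons(0, e))), cons(f(cons(cons(0, e), cons(cons(cons(b, e), cons(0, 0)), f(0, cons(e, 0)))), cons(0, e)), 0))  →  cons(cons(0, b), cons(f(cons(cons(0, e), cons(cons(cons(b, e), cons(0, 0)), f(0, cons(e, 0)))), cons(0, e)), 0))   [R2 at 1.2]
2. cons(cons(0, b), cons(f(cons(cons(0, e), cons(cons(cons(b, e), cons(0, 0)), f(0, cons(e, 0)))), cons(0, e)), 0))  →  cons(cons(0, b), cons(b, 0))   [R2 at 2.1]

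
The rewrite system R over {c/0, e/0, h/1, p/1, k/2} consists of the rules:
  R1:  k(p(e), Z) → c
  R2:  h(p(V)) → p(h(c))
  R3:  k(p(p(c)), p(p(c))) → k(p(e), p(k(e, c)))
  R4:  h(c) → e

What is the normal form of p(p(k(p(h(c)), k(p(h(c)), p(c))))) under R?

1. p(p(k(p(h(c)), k(p(h(c)), p(c)))))  →  p(p(k(p(e), k(p(h(c)), p(c)))))   [R4 at 1.1.1.1]
2. p(p(k(p(e), k(p(h(c)), p(c)))))  →  p(p(c))   [R1 at 1.1]

p(p(c))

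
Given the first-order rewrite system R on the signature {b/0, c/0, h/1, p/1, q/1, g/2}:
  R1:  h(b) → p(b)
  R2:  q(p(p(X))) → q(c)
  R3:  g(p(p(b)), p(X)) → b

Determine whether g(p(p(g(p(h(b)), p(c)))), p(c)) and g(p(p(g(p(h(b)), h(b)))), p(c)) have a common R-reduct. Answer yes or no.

Reduce t₁ = g(p(p(g(p(h(b)), p(c)))), p(c)):
1. g(p(p(g(p(h(b)), p(c)))), p(c))  →  g(p(p(g(p(p(b)), p(c)))), p(c))   [R1 at 1.1.1.1.1]
2. g(p(p(g(p(p(b)), p(c)))), p(c))  →  g(p(p(b)), p(c))   [R3 at 1.1.1]
3. g(p(p(b)), p(c))  →  b   [R3 at ε]

Reduce t₂ = g(p(p(g(p(h(b)), h(b)))), p(c)):
1. g(p(p(g(p(h(b)), h(b)))), p(c))  →  g(p(p(g(p(p(b)), h(b)))), p(c))   [R1 at 1.1.1.1.1]
2. g(p(p(g(p(p(b)), h(b)))), p(c))  →  g(p(p(g(p(p(b)), p(b)))), p(c))   [R1 at 1.1.1.2]
3. g(p(p(g(p(p(b)), p(b)))), p(c))  →  g(p(p(b)), p(c))   [R3 at 1.1.1]
4. g(p(p(b)), p(c))  →  b   [R3 at ε]

yes — NF(t₁) = b, NF(t₂) = b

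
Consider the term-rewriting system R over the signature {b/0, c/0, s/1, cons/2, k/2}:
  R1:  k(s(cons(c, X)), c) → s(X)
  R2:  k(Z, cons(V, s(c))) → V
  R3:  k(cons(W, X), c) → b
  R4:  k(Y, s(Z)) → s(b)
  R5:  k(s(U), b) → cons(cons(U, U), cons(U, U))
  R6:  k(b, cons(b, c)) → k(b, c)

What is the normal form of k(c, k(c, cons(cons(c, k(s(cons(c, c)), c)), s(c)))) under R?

c

1. k(c, k(c, cons(cons(c, k(s(cons(c, c)), c)), s(c))))  →  k(c, cons(c, k(s(cons(c, c)), c)))   [R2 at 2]
2. k(c, cons(c, k(s(cons(c, c)), c)))  →  k(c, cons(c, s(c)))   [R1 at 2.2]
3. k(c, cons(c, s(c)))  →  c   [R2 at ε]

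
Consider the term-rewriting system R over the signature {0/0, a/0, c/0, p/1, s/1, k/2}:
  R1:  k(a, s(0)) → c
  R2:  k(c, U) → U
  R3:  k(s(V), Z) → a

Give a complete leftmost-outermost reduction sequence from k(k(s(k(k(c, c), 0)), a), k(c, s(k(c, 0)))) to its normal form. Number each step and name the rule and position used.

c

1. k(k(s(k(k(c, c), 0)), a), k(c, s(k(c, 0))))  →  k(a, k(c, s(k(c, 0))))   [R3 at 1]
2. k(a, k(c, s(k(c, 0))))  →  k(a, s(k(c, 0)))   [R2 at 2]
3. k(a, s(k(c, 0)))  →  k(a, s(0))   [R2 at 2.1]
4. k(a, s(0))  →  c   [R1 at ε]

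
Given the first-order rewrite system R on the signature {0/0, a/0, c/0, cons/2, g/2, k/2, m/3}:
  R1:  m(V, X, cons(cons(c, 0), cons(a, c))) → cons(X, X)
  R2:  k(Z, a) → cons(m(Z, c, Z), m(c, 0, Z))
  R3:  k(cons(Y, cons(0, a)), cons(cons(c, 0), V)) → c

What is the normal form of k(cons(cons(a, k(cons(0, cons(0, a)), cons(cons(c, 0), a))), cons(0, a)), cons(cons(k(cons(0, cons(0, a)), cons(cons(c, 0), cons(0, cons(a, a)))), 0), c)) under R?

c

1. k(cons(cons(a, k(cons(0, cons(0, a)), cons(cons(c, 0), a))), cons(0, a)), cons(cons(k(cons(0, cons(0, a)), cons(cons(c, 0), cons(0, cons(a, a)))), 0), c))  →  k(cons(cons(a, c), cons(0, a)), cons(cons(k(cons(0, cons(0, a)), cons(cons(c, 0), cons(0, cons(a, a)))), 0), c))   [R3 at 1.1.2]
2. k(cons(cons(a, c), cons(0, a)), cons(cons(k(cons(0, cons(0, a)), cons(cons(c, 0), cons(0, cons(a, a)))), 0), c))  →  k(cons(cons(a, c), cons(0, a)), cons(cons(c, 0), c))   [R3 at 2.1.1]
3. k(cons(cons(a, c), cons(0, a)), cons(cons(c, 0), c))  →  c   [R3 at ε]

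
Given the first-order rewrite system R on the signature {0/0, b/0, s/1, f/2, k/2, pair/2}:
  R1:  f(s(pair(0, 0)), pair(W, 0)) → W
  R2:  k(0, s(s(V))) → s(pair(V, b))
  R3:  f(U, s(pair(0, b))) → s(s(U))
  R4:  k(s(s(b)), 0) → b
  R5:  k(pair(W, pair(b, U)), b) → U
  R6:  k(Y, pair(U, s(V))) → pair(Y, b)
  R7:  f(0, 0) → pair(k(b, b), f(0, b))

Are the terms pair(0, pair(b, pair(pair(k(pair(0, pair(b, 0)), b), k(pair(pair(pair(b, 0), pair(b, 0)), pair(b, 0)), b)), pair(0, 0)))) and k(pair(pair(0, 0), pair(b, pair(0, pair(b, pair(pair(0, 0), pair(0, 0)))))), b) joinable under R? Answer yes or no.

yes — NF(t₁) = pair(0, pair(b, pair(pair(0, 0), pair(0, 0)))), NF(t₂) = pair(0, pair(b, pair(pair(0, 0), pair(0, 0))))

Reduce t₁ = pair(0, pair(b, pair(pair(k(pair(0, pair(b, 0)), b), k(pair(pair(pair(b, 0), pair(b, 0)), pair(b, 0)), b)), pair(0, 0)))):
1. pair(0, pair(b, pair(pair(k(pair(0, pair(b, 0)), b), k(pair(pair(pair(b, 0), pair(b, 0)), pair(b, 0)), b)), pair(0, 0))))  →  pair(0, pair(b, pair(pair(0, k(pair(pair(pair(b, 0), pair(b, 0)), pair(b, 0)), b)), pair(0, 0))))   [R5 at 2.2.1.1]
2. pair(0, pair(b, pair(pair(0, k(pair(pair(pair(b, 0), pair(b, 0)), pair(b, 0)), b)), pair(0, 0))))  →  pair(0, pair(b, pair(pair(0, 0), pair(0, 0))))   [R5 at 2.2.1.2]

Reduce t₂ = k(pair(pair(0, 0), pair(b, pair(0, pair(b, pair(pair(0, 0), pair(0, 0)))))), b):
1. k(pair(pair(0, 0), pair(b, pair(0, pair(b, pair(pair(0, 0), pair(0, 0)))))), b)  →  pair(0, pair(b, pair(pair(0, 0), pair(0, 0))))   [R5 at ε]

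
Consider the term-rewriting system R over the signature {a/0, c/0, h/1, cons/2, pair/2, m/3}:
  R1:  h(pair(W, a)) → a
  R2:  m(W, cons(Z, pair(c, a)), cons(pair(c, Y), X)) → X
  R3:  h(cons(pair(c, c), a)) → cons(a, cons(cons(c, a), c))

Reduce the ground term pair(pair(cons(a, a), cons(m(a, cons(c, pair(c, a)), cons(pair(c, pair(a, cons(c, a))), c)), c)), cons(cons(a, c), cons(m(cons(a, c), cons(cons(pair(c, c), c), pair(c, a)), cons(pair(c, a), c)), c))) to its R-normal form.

1. pair(pair(cons(a, a), cons(m(a, cons(c, pair(c, a)), cons(pair(c, pair(a, cons(c, a))), c)), c)), cons(cons(a, c), cons(m(cons(a, c), cons(cons(pair(c, c), c), pair(c, a)), cons(pair(c, a), c)), c)))  →  pair(pair(cons(a, a), cons(c, c)), cons(cons(a, c), cons(m(cons(a, c), cons(cons(pair(c, c), c), pair(c, a)), cons(pair(c, a), c)), c)))   [R2 at 1.2.1]
2. pair(pair(cons(a, a), cons(c, c)), cons(cons(a, c), cons(m(cons(a, c), cons(cons(pair(c, c), c), pair(c, a)), cons(pair(c, a), c)), c)))  →  pair(pair(cons(a, a), cons(c, c)), cons(cons(a, c), cons(c, c)))   [R2 at 2.2.1]

pair(pair(cons(a, a), cons(c, c)), cons(cons(a, c), cons(c, c)))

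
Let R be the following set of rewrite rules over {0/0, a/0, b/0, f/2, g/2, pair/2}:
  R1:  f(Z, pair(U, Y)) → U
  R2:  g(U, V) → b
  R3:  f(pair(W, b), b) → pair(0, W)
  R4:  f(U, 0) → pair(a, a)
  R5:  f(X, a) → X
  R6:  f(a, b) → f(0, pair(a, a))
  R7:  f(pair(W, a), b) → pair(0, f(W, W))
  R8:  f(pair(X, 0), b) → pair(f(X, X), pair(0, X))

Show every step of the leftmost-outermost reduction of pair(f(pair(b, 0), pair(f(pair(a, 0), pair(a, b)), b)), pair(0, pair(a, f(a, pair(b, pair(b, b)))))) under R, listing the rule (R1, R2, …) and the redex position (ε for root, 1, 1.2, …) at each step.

pair(a, pair(0, pair(a, b)))

1. pair(f(pair(b, 0), pair(f(pair(a, 0), pair(a, b)), b)), pair(0, pair(a, f(a, pair(b, pair(b, b))))))  →  pair(f(pair(a, 0), pair(a, b)), pair(0, pair(a, f(a, pair(b, pair(b, b))))))   [R1 at 1]
2. pair(f(pair(a, 0), pair(a, b)), pair(0, pair(a, f(a, pair(b, pair(b, b))))))  →  pair(a, pair(0, pair(a, f(a, pair(b, pair(b, b))))))   [R1 at 1]
3. pair(a, pair(0, pair(a, f(a, pair(b, pair(b, b))))))  →  pair(a, pair(0, pair(a, b)))   [R1 at 2.2.2]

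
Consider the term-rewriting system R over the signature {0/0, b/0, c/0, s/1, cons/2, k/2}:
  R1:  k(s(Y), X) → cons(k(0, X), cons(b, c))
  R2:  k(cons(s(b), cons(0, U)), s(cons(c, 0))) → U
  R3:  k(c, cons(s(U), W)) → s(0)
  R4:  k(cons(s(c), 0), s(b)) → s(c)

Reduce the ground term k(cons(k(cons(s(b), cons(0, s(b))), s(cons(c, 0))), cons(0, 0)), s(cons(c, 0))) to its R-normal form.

0

1. k(cons(k(cons(s(b), cons(0, s(b))), s(cons(c, 0))), cons(0, 0)), s(cons(c, 0)))  →  k(cons(s(b), cons(0, 0)), s(cons(c, 0)))   [R2 at 1.1]
2. k(cons(s(b), cons(0, 0)), s(cons(c, 0)))  →  0   [R2 at ε]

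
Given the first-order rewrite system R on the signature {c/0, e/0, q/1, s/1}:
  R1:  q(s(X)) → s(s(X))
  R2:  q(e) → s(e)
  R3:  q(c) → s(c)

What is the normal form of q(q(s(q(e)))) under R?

1. q(q(s(q(e))))  →  q(s(s(q(e))))   [R1 at 1]
2. q(s(s(q(e))))  →  s(s(s(q(e))))   [R1 at ε]
3. s(s(s(q(e))))  →  s(s(s(s(e))))   [R2 at 1.1.1]

s(s(s(s(e))))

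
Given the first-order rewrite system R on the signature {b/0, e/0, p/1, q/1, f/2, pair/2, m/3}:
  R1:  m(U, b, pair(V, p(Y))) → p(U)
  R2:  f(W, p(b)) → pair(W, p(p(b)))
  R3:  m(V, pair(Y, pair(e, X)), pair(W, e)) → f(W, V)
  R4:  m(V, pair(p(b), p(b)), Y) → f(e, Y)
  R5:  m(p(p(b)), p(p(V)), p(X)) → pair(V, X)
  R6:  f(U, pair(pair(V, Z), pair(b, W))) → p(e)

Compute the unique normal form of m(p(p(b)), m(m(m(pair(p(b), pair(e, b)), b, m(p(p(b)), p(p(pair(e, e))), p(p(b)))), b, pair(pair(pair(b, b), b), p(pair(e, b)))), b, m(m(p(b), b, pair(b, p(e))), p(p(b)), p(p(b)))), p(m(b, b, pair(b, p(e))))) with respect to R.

pair(p(pair(p(b), pair(e, b))), p(b))

1. m(p(p(b)), m(m(m(pair(p(b), pair(e, b)), b, m(p(p(b)), p(p(pair(e, e))), p(p(b)))), b, pair(pair(pair(b, b), b), p(pair(e, b)))), b, m(m(p(b), b, pair(b, p(e))), p(p(b)), p(p(b)))), p(m(b, b, pair(b, p(e)))))  →  m(p(p(b)), m(p(m(pair(p(b), pair(e, b)), b, m(p(p(b)), p(p(pair(e, e))), p(p(b))))), b, m(m(p(b), b, pair(b, p(e))), p(p(b)), p(p(b)))), p(m(b, b, pair(b, p(e)))))   [R1 at 2.1]
2. m(p(p(b)), m(p(m(pair(p(b), pair(e, b)), b, m(p(p(b)), p(p(pair(e, e))), p(p(b))))), b, m(m(p(b), b, pair(b, p(e))), p(p(b)), p(p(b)))), p(m(b, b, pair(b, p(e)))))  →  m(p(p(b)), m(p(m(pair(p(b), pair(e, b)), b, pair(pair(e, e), p(b)))), b, m(m(p(b), b, pair(b, p(e))), p(p(b)), p(p(b)))), p(m(b, b, pair(b, p(e)))))   [R5 at 2.1.1.3]
3. m(p(p(b)), m(p(m(pair(p(b), pair(e, b)), b, pair(pair(e, e), p(b)))), b, m(m(p(b), b, pair(b, p(e))), p(p(b)), p(p(b)))), p(m(b, b, pair(b, p(e)))))  →  m(p(p(b)), m(p(p(pair(p(b), pair(e, b)))), b, m(m(p(b), b, pair(b, p(e))), p(p(b)), p(p(b)))), p(m(b, b, pair(b, p(e)))))   [R1 at 2.1.1]
4. m(p(p(b)), m(p(p(pair(p(b), pair(e, b)))), b, m(m(p(b), b, pair(b, p(e))), p(p(b)), p(p(b)))), p(m(b, b, pair(b, p(e)))))  →  m(p(p(b)), m(p(p(pair(p(b), pair(e, b)))), b, m(p(p(b)), p(p(b)), p(p(b)))), p(m(b, b, pair(b, p(e)))))   [R1 at 2.3.1]
5. m(p(p(b)), m(p(p(pair(p(b), pair(e, b)))), b, m(p(p(b)), p(p(b)), p(p(b)))), p(m(b, b, pair(b, p(e)))))  →  m(p(p(b)), m(p(p(pair(p(b), pair(e, b)))), b, pair(b, p(b))), p(m(b, b, pair(b, p(e)))))   [R5 at 2.3]
6. m(p(p(b)), m(p(p(pair(p(b), pair(e, b)))), b, pair(b, p(b))), p(m(b, b, pair(b, p(e)))))  →  m(p(p(b)), p(p(p(pair(p(b), pair(e, b))))), p(m(b, b, pair(b, p(e)))))   [R1 at 2]
7. m(p(p(b)), p(p(p(pair(p(b), pair(e, b))))), p(m(b, b, pair(b, p(e)))))  →  pair(p(pair(p(b), pair(e, b))), m(b, b, pair(b, p(e))))   [R5 at ε]
8. pair(p(pair(p(b), pair(e, b))), m(b, b, pair(b, p(e))))  →  pair(p(pair(p(b), pair(e, b))), p(b))   [R1 at 2]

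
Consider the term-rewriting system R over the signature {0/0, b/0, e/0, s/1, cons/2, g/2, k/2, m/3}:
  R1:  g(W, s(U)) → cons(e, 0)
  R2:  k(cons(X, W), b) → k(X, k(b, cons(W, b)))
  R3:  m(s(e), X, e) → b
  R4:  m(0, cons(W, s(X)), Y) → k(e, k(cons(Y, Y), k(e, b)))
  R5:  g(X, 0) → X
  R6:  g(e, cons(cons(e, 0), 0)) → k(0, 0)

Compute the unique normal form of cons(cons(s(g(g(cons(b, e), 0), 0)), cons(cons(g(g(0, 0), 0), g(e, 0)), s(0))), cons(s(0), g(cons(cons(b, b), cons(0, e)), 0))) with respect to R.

cons(cons(s(cons(b, e)), cons(cons(0, e), s(0))), cons(s(0), cons(cons(b, b), cons(0, e))))

1. cons(cons(s(g(g(cons(b, e), 0), 0)), cons(cons(g(g(0, 0), 0), g(e, 0)), s(0))), cons(s(0), g(cons(cons(b, b), cons(0, e)), 0)))  →  cons(cons(s(g(cons(b, e), 0)), cons(cons(g(g(0, 0), 0), g(e, 0)), s(0))), cons(s(0), g(cons(cons(b, b), cons(0, e)), 0)))   [R5 at 1.1.1]
2. cons(cons(s(g(cons(b, e), 0)), cons(cons(g(g(0, 0), 0), g(e, 0)), s(0))), cons(s(0), g(cons(cons(b, b), cons(0, e)), 0)))  →  cons(cons(s(cons(b, e)), cons(cons(g(g(0, 0), 0), g(e, 0)), s(0))), cons(s(0), g(cons(cons(b, b), cons(0, e)), 0)))   [R5 at 1.1.1]
3. cons(cons(s(cons(b, e)), cons(cons(g(g(0, 0), 0), g(e, 0)), s(0))), cons(s(0), g(cons(cons(b, b), cons(0, e)), 0)))  →  cons(cons(s(cons(b, e)), cons(cons(g(0, 0), g(e, 0)), s(0))), cons(s(0), g(cons(cons(b, b), cons(0, e)), 0)))   [R5 at 1.2.1.1]
4. cons(cons(s(cons(b, e)), cons(cons(g(0, 0), g(e, 0)), s(0))), cons(s(0), g(cons(cons(b, b), cons(0, e)), 0)))  →  cons(cons(s(cons(b, e)), cons(cons(0, g(e, 0)), s(0))), cons(s(0), g(cons(cons(b, b), cons(0, e)), 0)))   [R5 at 1.2.1.1]
5. cons(cons(s(cons(b, e)), cons(cons(0, g(e, 0)), s(0))), cons(s(0), g(cons(cons(b, b), cons(0, e)), 0)))  →  cons(cons(s(cons(b, e)), cons(cons(0, e), s(0))), cons(s(0), g(cons(cons(b, b), cons(0, e)), 0)))   [R5 at 1.2.1.2]
6. cons(cons(s(cons(b, e)), cons(cons(0, e), s(0))), cons(s(0), g(cons(cons(b, b), cons(0, e)), 0)))  →  cons(cons(s(cons(b, e)), cons(cons(0, e), s(0))), cons(s(0), cons(cons(b, b), cons(0, e))))   [R5 at 2.2]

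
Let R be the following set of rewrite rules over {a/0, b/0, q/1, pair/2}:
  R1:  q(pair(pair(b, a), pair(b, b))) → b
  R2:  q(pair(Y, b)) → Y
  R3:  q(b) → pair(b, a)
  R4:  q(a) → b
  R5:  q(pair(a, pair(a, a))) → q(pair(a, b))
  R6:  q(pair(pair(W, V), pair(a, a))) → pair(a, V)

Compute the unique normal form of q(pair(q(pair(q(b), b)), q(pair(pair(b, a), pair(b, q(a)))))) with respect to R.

pair(b, a)

1. q(pair(q(pair(q(b), b)), q(pair(pair(b, a), pair(b, q(a))))))  →  q(pair(q(b), q(pair(pair(b, a), pair(b, q(a))))))   [R2 at 1.1]
2. q(pair(q(b), q(pair(pair(b, a), pair(b, q(a))))))  →  q(pair(pair(b, a), q(pair(pair(b, a), pair(b, q(a))))))   [R3 at 1.1]
3. q(pair(pair(b, a), q(pair(pair(b, a), pair(b, q(a))))))  →  q(pair(pair(b, a), q(pair(pair(b, a), pair(b, b)))))   [R4 at 1.2.1.2.2]
4. q(pair(pair(b, a), q(pair(pair(b, a), pair(b, b)))))  →  q(pair(pair(b, a), b))   [R1 at 1.2]
5. q(pair(pair(b, a), b))  →  pair(b, a)   [R2 at ε]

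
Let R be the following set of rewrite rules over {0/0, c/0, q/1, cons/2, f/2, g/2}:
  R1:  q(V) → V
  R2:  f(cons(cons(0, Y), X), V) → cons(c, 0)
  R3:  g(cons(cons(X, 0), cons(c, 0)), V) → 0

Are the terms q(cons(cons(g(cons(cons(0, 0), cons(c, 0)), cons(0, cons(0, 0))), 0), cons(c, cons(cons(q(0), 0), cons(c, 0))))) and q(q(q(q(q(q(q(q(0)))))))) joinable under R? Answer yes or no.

no — NF(t₁) = cons(cons(0, 0), cons(c, cons(cons(0, 0), cons(c, 0)))), NF(t₂) = 0

Reduce t₁ = q(cons(cons(g(cons(cons(0, 0), cons(c, 0)), cons(0, cons(0, 0))), 0), cons(c, cons(cons(q(0), 0), cons(c, 0))))):
1. q(cons(cons(g(cons(cons(0, 0), cons(c, 0)), cons(0, cons(0, 0))), 0), cons(c, cons(cons(q(0), 0), cons(c, 0)))))  →  cons(cons(g(cons(cons(0, 0), cons(c, 0)), cons(0, cons(0, 0))), 0), cons(c, cons(cons(q(0), 0), cons(c, 0))))   [R1 at ε]
2. cons(cons(g(cons(cons(0, 0), cons(c, 0)), cons(0, cons(0, 0))), 0), cons(c, cons(cons(q(0), 0), cons(c, 0))))  →  cons(cons(0, 0), cons(c, cons(cons(q(0), 0), cons(c, 0))))   [R3 at 1.1]
3. cons(cons(0, 0), cons(c, cons(cons(q(0), 0), cons(c, 0))))  →  cons(cons(0, 0), cons(c, cons(cons(0, 0), cons(c, 0))))   [R1 at 2.2.1.1]

Reduce t₂ = q(q(q(q(q(q(q(q(0)))))))):
1. q(q(q(q(q(q(q(q(0))))))))  →  q(q(q(q(q(q(q(0)))))))   [R1 at ε]
2. q(q(q(q(q(q(q(0)))))))  →  q(q(q(q(q(q(0))))))   [R1 at ε]
3. q(q(q(q(q(q(0))))))  →  q(q(q(q(q(0)))))   [R1 at ε]
4. q(q(q(q(q(0)))))  →  q(q(q(q(0))))   [R1 at ε]
5. q(q(q(q(0))))  →  q(q(q(0)))   [R1 at ε]
6. q(q(q(0)))  →  q(q(0))   [R1 at ε]
7. q(q(0))  →  q(0)   [R1 at ε]
8. q(0)  →  0   [R1 at ε]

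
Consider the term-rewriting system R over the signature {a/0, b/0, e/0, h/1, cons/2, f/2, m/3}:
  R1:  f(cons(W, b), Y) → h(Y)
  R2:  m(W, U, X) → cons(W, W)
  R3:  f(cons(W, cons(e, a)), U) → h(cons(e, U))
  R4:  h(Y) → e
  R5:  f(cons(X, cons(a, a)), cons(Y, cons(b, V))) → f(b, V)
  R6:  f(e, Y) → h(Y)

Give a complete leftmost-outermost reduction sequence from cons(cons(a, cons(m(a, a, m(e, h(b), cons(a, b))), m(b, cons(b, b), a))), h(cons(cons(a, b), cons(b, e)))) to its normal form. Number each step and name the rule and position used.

cons(cons(a, cons(cons(a, a), cons(b, b))), e)

1. cons(cons(a, cons(m(a, a, m(e, h(b), cons(a, b))), m(b, cons(b, b), a))), h(cons(cons(a, b), cons(b, e))))  →  cons(cons(a, cons(cons(a, a), m(b, cons(b, b), a))), h(cons(cons(a, b), cons(b, e))))   [R2 at 1.2.1]
2. cons(cons(a, cons(cons(a, a), m(b, cons(b, b), a))), h(cons(cons(a, b), cons(b, e))))  →  cons(cons(a, cons(cons(a, a), cons(b, b))), h(cons(cons(a, b), cons(b, e))))   [R2 at 1.2.2]
3. cons(cons(a, cons(cons(a, a), cons(b, b))), h(cons(cons(a, b), cons(b, e))))  →  cons(cons(a, cons(cons(a, a), cons(b, b))), e)   [R4 at 2]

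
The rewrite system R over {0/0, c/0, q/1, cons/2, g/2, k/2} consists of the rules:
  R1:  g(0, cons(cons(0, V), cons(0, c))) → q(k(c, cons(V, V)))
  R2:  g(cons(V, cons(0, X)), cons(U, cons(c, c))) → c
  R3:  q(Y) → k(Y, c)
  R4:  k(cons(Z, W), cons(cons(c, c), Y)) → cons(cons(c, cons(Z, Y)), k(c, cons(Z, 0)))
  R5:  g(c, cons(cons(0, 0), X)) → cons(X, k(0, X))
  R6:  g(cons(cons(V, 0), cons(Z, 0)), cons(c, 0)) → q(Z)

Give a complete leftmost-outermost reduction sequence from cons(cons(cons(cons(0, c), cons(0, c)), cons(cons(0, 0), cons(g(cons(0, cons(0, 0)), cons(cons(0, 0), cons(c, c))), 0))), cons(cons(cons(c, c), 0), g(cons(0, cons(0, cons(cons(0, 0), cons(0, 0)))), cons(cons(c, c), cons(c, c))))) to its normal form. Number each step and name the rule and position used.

cons(cons(cons(cons(0, c), cons(0, c)), cons(cons(0, 0), cons(c, 0))), cons(cons(cons(c, c), 0), c))

1. cons(cons(cons(cons(0, c), cons(0, c)), cons(cons(0, 0), cons(g(cons(0, cons(0, 0)), cons(cons(0, 0), cons(c, c))), 0))), cons(cons(cons(c, c), 0), g(cons(0, cons(0, cons(cons(0, 0), cons(0, 0)))), cons(cons(c, c), cons(c, c)))))  →  cons(cons(cons(cons(0, c), cons(0, c)), cons(cons(0, 0), cons(c, 0))), cons(cons(cons(c, c), 0), g(cons(0, cons(0, cons(cons(0, 0), cons(0, 0)))), cons(cons(c, c), cons(c, c)))))   [R2 at 1.2.2.1]
2. cons(cons(cons(cons(0, c), cons(0, c)), cons(cons(0, 0), cons(c, 0))), cons(cons(cons(c, c), 0), g(cons(0, cons(0, cons(cons(0, 0), cons(0, 0)))), cons(cons(c, c), cons(c, c)))))  →  cons(cons(cons(cons(0, c), cons(0, c)), cons(cons(0, 0), cons(c, 0))), cons(cons(cons(c, c), 0), c))   [R2 at 2.2]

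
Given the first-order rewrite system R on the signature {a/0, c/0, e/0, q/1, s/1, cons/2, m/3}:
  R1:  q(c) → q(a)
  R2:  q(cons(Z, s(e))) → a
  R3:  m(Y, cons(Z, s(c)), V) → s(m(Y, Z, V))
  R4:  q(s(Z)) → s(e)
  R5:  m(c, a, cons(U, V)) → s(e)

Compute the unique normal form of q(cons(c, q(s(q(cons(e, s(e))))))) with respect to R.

1. q(cons(c, q(s(q(cons(e, s(e)))))))  →  q(cons(c, s(e)))   [R4 at 1.2]
2. q(cons(c, s(e)))  →  a   [R2 at ε]

a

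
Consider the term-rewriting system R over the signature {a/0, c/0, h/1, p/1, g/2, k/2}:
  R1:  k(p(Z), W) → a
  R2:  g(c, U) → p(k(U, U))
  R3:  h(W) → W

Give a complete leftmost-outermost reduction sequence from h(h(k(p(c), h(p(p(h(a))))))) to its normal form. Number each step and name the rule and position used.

1. h(h(k(p(c), h(p(p(h(a)))))))  →  h(k(p(c), h(p(p(h(a))))))   [R3 at ε]
2. h(k(p(c), h(p(p(h(a))))))  →  k(p(c), h(p(p(h(a)))))   [R3 at ε]
3. k(p(c), h(p(p(h(a)))))  →  a   [R1 at ε]

a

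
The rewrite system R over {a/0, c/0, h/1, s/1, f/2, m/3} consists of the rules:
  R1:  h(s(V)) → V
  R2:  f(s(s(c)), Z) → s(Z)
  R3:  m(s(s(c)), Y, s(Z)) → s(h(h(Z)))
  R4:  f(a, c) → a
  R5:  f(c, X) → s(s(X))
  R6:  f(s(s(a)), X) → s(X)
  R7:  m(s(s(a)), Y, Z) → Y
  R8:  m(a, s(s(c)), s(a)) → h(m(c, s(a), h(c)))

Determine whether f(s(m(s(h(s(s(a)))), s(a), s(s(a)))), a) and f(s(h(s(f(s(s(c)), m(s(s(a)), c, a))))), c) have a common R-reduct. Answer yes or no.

Reduce t₁ = f(s(m(s(h(s(s(a)))), s(a), s(s(a)))), a):
1. f(s(m(s(h(s(s(a)))), s(a), s(s(a)))), a)  →  f(s(m(s(s(a)), s(a), s(s(a)))), a)   [R1 at 1.1.1.1]
2. f(s(m(s(s(a)), s(a), s(s(a)))), a)  →  f(s(s(a)), a)   [R7 at 1.1]
3. f(s(s(a)), a)  →  s(a)   [R6 at ε]

Reduce t₂ = f(s(h(s(f(s(s(c)), m(s(s(a)), c, a))))), c):
1. f(s(h(s(f(s(s(c)), m(s(s(a)), c, a))))), c)  →  f(s(f(s(s(c)), m(s(s(a)), c, a))), c)   [R1 at 1.1]
2. f(s(f(s(s(c)), m(s(s(a)), c, a))), c)  →  f(s(s(m(s(s(a)), c, a))), c)   [R2 at 1.1]
3. f(s(s(m(s(s(a)), c, a))), c)  →  f(s(s(c)), c)   [R7 at 1.1.1]
4. f(s(s(c)), c)  →  s(c)   [R2 at ε]

no — NF(t₁) = s(a), NF(t₂) = s(c)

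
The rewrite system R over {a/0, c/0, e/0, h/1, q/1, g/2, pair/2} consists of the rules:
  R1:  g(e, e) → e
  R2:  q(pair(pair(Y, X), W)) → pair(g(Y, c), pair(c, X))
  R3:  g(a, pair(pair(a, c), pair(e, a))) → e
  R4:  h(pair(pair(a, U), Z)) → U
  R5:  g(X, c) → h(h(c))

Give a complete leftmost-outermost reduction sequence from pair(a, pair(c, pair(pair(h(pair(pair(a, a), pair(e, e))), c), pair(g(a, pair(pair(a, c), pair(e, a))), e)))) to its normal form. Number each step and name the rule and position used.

1. pair(a, pair(c, pair(pair(h(pair(pair(a, a), pair(e, e))), c), pair(g(a, pair(pair(a, c), pair(e, a))), e))))  →  pair(a, pair(c, pair(pair(a, c), pair(g(a, pair(pair(a, c), pair(e, a))), e))))   [R4 at 2.2.1.1]
2. pair(a, pair(c, pair(pair(a, c), pair(g(a, pair(pair(a, c), pair(e, a))), e))))  →  pair(a, pair(c, pair(pair(a, c), pair(e, e))))   [R3 at 2.2.2.1]

pair(a, pair(c, pair(pair(a, c), pair(e, e))))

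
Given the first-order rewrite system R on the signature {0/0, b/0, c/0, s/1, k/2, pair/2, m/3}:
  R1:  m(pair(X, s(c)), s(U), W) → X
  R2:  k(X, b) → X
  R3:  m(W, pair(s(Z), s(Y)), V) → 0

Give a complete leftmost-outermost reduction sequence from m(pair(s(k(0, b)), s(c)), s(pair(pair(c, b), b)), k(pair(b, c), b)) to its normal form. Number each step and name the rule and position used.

1. m(pair(s(k(0, b)), s(c)), s(pair(pair(c, b), b)), k(pair(b, c), b))  →  s(k(0, b))   [R1 at ε]
2. s(k(0, b))  →  s(0)   [R2 at 1]

s(0)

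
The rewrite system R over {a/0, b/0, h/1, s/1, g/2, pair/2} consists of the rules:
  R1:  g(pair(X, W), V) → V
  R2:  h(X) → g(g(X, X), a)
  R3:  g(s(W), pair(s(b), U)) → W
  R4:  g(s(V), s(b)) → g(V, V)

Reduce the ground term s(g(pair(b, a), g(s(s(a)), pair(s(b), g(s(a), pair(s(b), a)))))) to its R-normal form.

s(s(a))

1. s(g(pair(b, a), g(s(s(a)), pair(s(b), g(s(a), pair(s(b), a))))))  →  s(g(s(s(a)), pair(s(b), g(s(a), pair(s(b), a)))))   [R1 at 1]
2. s(g(s(s(a)), pair(s(b), g(s(a), pair(s(b), a)))))  →  s(s(a))   [R3 at 1]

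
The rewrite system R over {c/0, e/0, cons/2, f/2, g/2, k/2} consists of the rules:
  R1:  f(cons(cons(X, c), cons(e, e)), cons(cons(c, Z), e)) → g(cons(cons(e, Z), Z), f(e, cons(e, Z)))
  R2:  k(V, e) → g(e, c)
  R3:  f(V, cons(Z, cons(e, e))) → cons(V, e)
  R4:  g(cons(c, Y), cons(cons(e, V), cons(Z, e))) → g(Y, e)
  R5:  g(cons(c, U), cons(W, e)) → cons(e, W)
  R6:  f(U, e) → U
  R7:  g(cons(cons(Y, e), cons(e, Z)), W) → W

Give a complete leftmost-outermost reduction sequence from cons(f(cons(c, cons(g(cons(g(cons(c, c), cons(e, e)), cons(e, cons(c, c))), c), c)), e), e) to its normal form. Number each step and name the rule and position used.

1. cons(f(cons(c, cons(g(cons(g(cons(c, c), cons(e, e)), cons(e, cons(c, c))), c), c)), e), e)  →  cons(cons(c, cons(g(cons(g(cons(c, c), cons(e, e)), cons(e, cons(c, c))), c), c)), e)   [R6 at 1]
2. cons(cons(c, cons(g(cons(g(cons(c, c), cons(e, e)), cons(e, cons(c, c))), c), c)), e)  →  cons(cons(c, cons(g(cons(cons(e, e), cons(e, cons(c, c))), c), c)), e)   [R5 at 1.2.1.1.1]
3. cons(cons(c, cons(g(cons(cons(e, e), cons(e, cons(c, c))), c), c)), e)  →  cons(cons(c, cons(c, c)), e)   [R7 at 1.2.1]

cons(cons(c, cons(c, c)), e)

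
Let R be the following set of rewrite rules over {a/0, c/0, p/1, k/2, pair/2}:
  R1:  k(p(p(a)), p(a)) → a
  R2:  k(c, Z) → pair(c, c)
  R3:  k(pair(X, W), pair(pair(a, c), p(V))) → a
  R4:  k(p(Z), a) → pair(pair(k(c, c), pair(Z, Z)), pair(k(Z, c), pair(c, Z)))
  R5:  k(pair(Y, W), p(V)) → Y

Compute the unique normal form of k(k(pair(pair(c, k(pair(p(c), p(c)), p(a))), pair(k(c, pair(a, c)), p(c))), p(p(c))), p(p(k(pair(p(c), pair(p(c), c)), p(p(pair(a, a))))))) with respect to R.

1. k(k(pair(pair(c, k(pair(p(c), p(c)), p(a))), pair(k(c, pair(a, c)), p(c))), p(p(c))), p(p(k(pair(p(c), pair(p(c), c)), p(p(pair(a, a)))))))  →  k(pair(c, k(pair(p(c), p(c)), p(a))), p(p(k(pair(p(c), pair(p(c), c)), p(p(pair(a, a)))))))   [R5 at 1]
2. k(pair(c, k(pair(p(c), p(c)), p(a))), p(p(k(pair(p(c), pair(p(c), c)), p(p(pair(a, a)))))))  →  c   [R5 at ε]

c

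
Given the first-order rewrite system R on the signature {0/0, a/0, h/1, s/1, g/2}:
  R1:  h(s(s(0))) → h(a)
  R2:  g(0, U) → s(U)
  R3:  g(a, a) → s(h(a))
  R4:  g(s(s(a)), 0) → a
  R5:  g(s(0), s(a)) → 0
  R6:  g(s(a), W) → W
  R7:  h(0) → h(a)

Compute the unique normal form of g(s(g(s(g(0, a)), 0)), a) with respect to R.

a

1. g(s(g(s(g(0, a)), 0)), a)  →  g(s(g(s(s(a)), 0)), a)   [R2 at 1.1.1.1]
2. g(s(g(s(s(a)), 0)), a)  →  g(s(a), a)   [R4 at 1.1]
3. g(s(a), a)  →  a   [R6 at ε]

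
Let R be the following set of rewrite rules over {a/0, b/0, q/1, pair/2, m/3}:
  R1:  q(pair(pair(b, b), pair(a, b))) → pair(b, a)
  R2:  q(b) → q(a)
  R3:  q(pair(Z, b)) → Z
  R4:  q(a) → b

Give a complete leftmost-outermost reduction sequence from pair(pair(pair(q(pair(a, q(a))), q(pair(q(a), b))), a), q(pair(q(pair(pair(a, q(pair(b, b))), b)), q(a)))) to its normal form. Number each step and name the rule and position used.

pair(pair(pair(a, b), a), pair(a, b))

1. pair(pair(pair(q(pair(a, q(a))), q(pair(q(a), b))), a), q(pair(q(pair(pair(a, q(pair(b, b))), b)), q(a))))  →  pair(pair(pair(q(pair(a, b)), q(pair(q(a), b))), a), q(pair(q(pair(pair(a, q(pair(b, b))), b)), q(a))))   [R4 at 1.1.1.1.2]
2. pair(pair(pair(q(pair(a, b)), q(pair(q(a), b))), a), q(pair(q(pair(pair(a, q(pair(b, b))), b)), q(a))))  →  pair(pair(pair(a, q(pair(q(a), b))), a), q(pair(q(pair(pair(a, q(pair(b, b))), b)), q(a))))   [R3 at 1.1.1]
3. pair(pair(pair(a, q(pair(q(a), b))), a), q(pair(q(pair(pair(a, q(pair(b, b))), b)), q(a))))  →  pair(pair(pair(a, q(a)), a), q(pair(q(pair(pair(a, q(pair(b, b))), b)), q(a))))   [R3 at 1.1.2]
4. pair(pair(pair(a, q(a)), a), q(pair(q(pair(pair(a, q(pair(b, b))), b)), q(a))))  →  pair(pair(pair(a, b), a), q(pair(q(pair(pair(a, q(pair(b, b))), b)), q(a))))   [R4 at 1.1.2]
5. pair(pair(pair(a, b), a), q(pair(q(pair(pair(a, q(pair(b, b))), b)), q(a))))  →  pair(pair(pair(a, b), a), q(pair(pair(a, q(pair(b, b))), q(a))))   [R3 at 2.1.1]
6. pair(pair(pair(a, b), a), q(pair(pair(a, q(pair(b, b))), q(a))))  →  pair(pair(pair(a, b), a), q(pair(pair(a, b), q(a))))   [R3 at 2.1.1.2]
7. pair(pair(pair(a, b), a), q(pair(pair(a, b), q(a))))  →  pair(pair(pair(a, b), a), q(pair(pair(a, b), b)))   [R4 at 2.1.2]
8. pair(pair(pair(a, b), a), q(pair(pair(a, b), b)))  →  pair(pair(pair(a, b), a), pair(a, b))   [R3 at 2]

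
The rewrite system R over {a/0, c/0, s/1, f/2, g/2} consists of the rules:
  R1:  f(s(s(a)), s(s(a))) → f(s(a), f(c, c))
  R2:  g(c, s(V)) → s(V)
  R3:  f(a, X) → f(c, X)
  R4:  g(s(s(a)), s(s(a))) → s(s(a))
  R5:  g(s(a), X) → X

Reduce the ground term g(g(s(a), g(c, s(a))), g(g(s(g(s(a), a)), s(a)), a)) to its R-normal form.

1. g(g(s(a), g(c, s(a))), g(g(s(g(s(a), a)), s(a)), a))  →  g(g(c, s(a)), g(g(s(g(s(a), a)), s(a)), a))   [R5 at 1]
2. g(g(c, s(a)), g(g(s(g(s(a), a)), s(a)), a))  →  g(s(a), g(g(s(g(s(a), a)), s(a)), a))   [R2 at 1]
3. g(s(a), g(g(s(g(s(a), a)), s(a)), a))  →  g(g(s(g(s(a), a)), s(a)), a)   [R5 at ε]
4. g(g(s(g(s(a), a)), s(a)), a)  →  g(g(s(a), s(a)), a)   [R5 at 1.1.1]
5. g(g(s(a), s(a)), a)  →  g(s(a), a)   [R5 at 1]
6. g(s(a), a)  →  a   [R5 at ε]

a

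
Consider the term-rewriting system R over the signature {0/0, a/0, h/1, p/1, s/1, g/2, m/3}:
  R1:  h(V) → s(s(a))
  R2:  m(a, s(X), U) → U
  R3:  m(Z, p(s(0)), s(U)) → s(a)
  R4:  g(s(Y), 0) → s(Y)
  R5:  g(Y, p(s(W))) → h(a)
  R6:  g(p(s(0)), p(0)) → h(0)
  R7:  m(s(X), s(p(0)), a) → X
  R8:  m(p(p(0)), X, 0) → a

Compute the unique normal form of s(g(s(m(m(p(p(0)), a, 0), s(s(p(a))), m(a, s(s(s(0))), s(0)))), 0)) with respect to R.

s(s(s(0)))

1. s(g(s(m(m(p(p(0)), a, 0), s(s(p(a))), m(a, s(s(s(0))), s(0)))), 0))  →  s(s(m(m(p(p(0)), a, 0), s(s(p(a))), m(a, s(s(s(0))), s(0)))))   [R4 at 1]
2. s(s(m(m(p(p(0)), a, 0), s(s(p(a))), m(a, s(s(s(0))), s(0)))))  →  s(s(m(a, s(s(p(a))), m(a, s(s(s(0))), s(0)))))   [R8 at 1.1.1]
3. s(s(m(a, s(s(p(a))), m(a, s(s(s(0))), s(0)))))  →  s(s(m(a, s(s(s(0))), s(0))))   [R2 at 1.1]
4. s(s(m(a, s(s(s(0))), s(0))))  →  s(s(s(0)))   [R2 at 1.1]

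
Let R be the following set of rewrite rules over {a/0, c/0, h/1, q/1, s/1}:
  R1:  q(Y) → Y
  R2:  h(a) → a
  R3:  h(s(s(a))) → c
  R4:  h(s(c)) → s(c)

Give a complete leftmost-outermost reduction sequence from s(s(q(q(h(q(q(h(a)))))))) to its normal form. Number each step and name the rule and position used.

1. s(s(q(q(h(q(q(h(a))))))))  →  s(s(q(h(q(q(h(a)))))))   [R1 at 1.1]
2. s(s(q(h(q(q(h(a)))))))  →  s(s(h(q(q(h(a))))))   [R1 at 1.1]
3. s(s(h(q(q(h(a))))))  →  s(s(h(q(h(a)))))   [R1 at 1.1.1]
4. s(s(h(q(h(a)))))  →  s(s(h(h(a))))   [R1 at 1.1.1]
5. s(s(h(h(a))))  →  s(s(h(a)))   [R2 at 1.1.1]
6. s(s(h(a)))  →  s(s(a))   [R2 at 1.1]

s(s(a))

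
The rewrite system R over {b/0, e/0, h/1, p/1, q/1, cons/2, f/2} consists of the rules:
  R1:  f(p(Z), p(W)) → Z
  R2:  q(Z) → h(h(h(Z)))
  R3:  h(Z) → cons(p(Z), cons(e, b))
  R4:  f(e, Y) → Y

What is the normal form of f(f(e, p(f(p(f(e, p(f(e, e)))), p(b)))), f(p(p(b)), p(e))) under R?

1. f(f(e, p(f(p(f(e, p(f(e, e)))), p(b)))), f(p(p(b)), p(e)))  →  f(p(f(p(f(e, p(f(e, e)))), p(b))), f(p(p(b)), p(e)))   [R4 at 1]
2. f(p(f(p(f(e, p(f(e, e)))), p(b))), f(p(p(b)), p(e)))  →  f(p(f(e, p(f(e, e)))), f(p(p(b)), p(e)))   [R1 at 1.1]
3. f(p(f(e, p(f(e, e)))), f(p(p(b)), p(e)))  →  f(p(p(f(e, e))), f(p(p(b)), p(e)))   [R4 at 1.1]
4. f(p(p(f(e, e))), f(p(p(b)), p(e)))  →  f(p(p(e)), f(p(p(b)), p(e)))   [R4 at 1.1.1]
5. f(p(p(e)), f(p(p(b)), p(e)))  →  f(p(p(e)), p(b))   [R1 at 2]
6. f(p(p(e)), p(b))  →  p(e)   [R1 at ε]

p(e)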